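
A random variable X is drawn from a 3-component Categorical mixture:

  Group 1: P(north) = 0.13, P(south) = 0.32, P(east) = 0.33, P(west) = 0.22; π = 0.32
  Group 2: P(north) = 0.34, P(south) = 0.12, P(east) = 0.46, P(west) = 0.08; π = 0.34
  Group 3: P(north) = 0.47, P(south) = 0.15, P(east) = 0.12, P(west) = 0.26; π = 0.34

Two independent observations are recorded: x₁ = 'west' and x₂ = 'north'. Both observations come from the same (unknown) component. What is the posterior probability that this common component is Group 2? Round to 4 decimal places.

0.1543

Apply Bayes' rule: the posterior for each component is proportional to its prior times its likelihood at x.
Since both observations come from the same component, the likelihood for component k is f_k(x₁)·f_k(x₂).
  p_1 = [P(west | comp) = 0.22] × [0.13] = 0.0286
  p_2 = [P(west | comp) = 0.08] × [0.34] = 0.0272
  p_3 = [P(west | comp) = 0.26] × [0.47] = 0.1222
Unnormalised posteriors:
  π_1·p_1 = 0.32 × 0.0286 = 0.009152
  π_2·p_2 = 0.34 × 0.0272 = 0.009248
  π_3·p_3 = 0.34 × 0.1222 = 0.041548
Sum: 0.009152 + 0.009248 + 0.041548 = 0.059948
Responsibility of Group 2: 0.009248 / 0.059948 ≈ 0.1543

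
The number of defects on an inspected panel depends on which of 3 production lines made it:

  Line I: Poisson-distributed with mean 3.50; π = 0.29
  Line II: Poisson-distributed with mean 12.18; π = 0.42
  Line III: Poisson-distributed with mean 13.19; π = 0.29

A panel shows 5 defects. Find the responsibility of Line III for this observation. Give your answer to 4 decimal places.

Posterior ∝ prior × likelihood, so P(k | x) ∝ π_k f_k(x); normalise over all components.
Poisson probabilities:
  p_I = 0.132169
  p_II = 0.0114643
  p_III = 0.00621868
Unnormalised posteriors:
  π_I·p_I = 0.29 × 0.132169 = 0.0383289
  π_II·p_II = 0.42 × 0.0114643 = 0.00481502
  π_III·p_III = 0.29 × 0.00621868 = 0.00180342
Evidence: 0.0383289 + 0.00481502 + 0.00180342 = 0.0449473
P(Line III | 5 defects) ≈ 0.0401

0.0401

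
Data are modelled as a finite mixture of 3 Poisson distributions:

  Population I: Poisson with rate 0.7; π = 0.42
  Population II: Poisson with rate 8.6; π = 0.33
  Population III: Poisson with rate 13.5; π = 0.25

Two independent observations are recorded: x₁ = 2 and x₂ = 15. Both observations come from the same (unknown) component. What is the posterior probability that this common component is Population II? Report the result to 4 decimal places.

0.9177

Posterior ∝ prior × likelihood, so P(k | x) ∝ P(Z=k) f_k(x); normalise over all components.
Since both observations come from the same component, the likelihood for component k is f_k(x₁)·f_k(x₂).
  p_I = [e^(−0.7)·0.7^2/2! = 0.121663] × [1.80287e-15] = 2.19344e-16
  p_II = [e^(−8.6)·8.6^2/2! = 0.00680823] × [0.014657] = 9.97882e-05
  p_III = [e^(−13.5)·13.5^2/2! = 0.000124929] × [0.0945217] = 1.18085e-05
Prior × likelihood for each component:
  P(Z=I)·p_I = 0.42 × 2.19344e-16 = 9.21243e-17
  P(Z=II)·p_II = 0.33 × 9.97882e-05 = 3.29301e-05
  P(Z=III)·p_III = 0.25 × 1.18085e-05 = 2.95212e-06
Denominator: 9.21243e-17 + 3.29301e-05 + 2.95212e-06 = 3.58822e-05
So the posterior for Population II is 3.29301e-05 / 3.58822e-05 ≈ 0.9177.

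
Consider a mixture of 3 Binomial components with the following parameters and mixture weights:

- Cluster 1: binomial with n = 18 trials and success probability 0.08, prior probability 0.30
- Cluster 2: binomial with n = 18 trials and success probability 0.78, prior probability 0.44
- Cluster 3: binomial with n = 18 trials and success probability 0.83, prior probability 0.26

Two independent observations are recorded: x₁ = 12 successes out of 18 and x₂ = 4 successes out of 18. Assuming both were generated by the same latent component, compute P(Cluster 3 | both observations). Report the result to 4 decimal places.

The responsibility of component k is P(Z=k) f_k(x) divided by Σ_j P(Z=j) f_j(x).
Since both observations come from the same component, the likelihood for component k is f_k(x₁)·f_k(x₂).
  p_1 = [7.73532e-10] × [0.0390042] = 3.0171e-11
  p_2 = [0.106744] × [7.04721e-07] = 7.52247e-08
  p_3 = [0.0478963] × [2.44522e-08] = 1.17117e-09
Multiply by the mixture weights:
  P(Z=1)·p_1 = 0.30 × 3.0171e-11 = 9.05129e-12
  P(Z=2)·p_2 = 0.44 × 7.52247e-08 = 3.30989e-08
  P(Z=3)·p_3 = 0.26 × 1.17117e-09 = 3.04505e-10
Sum: 9.05129e-12 + 3.30989e-08 + 3.04505e-10 = 3.34124e-08
P(Cluster 3 | x₁, x₂) = 3.04505e-10 / 3.34124e-08 ≈ 0.0091

0.0091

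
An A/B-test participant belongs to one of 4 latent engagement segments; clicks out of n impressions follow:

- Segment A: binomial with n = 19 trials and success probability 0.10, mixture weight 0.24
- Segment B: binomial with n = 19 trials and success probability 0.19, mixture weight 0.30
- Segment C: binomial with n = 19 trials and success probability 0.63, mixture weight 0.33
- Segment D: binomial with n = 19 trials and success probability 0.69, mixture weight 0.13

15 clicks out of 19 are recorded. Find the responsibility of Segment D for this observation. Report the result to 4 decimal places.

0.4318

By Bayes' theorem, P(k | x) = w_k f_k(x) / Σ_j w_j f_j(x).
Component likelihoods at x = 15 clicks out of 19:
  p_A = 2.54304e-12
  p_B = 2.53296e-08
  p_C = 0.0710066
  p_D = 0.136952
Weight by the priors:
  w_A·p_A = 0.24 × 2.54304e-12 = 6.1033e-13
  w_B·p_B = 0.30 × 2.53296e-08 = 7.59887e-09
  w_C·p_C = 0.33 × 0.0710066 = 0.0234322
  w_D·p_D = 0.13 × 0.136952 = 0.0178037
Evidence: 6.1033e-13 + 7.59887e-09 + 0.0234322 + 0.0178037 = 0.0412359
P(Segment D | data) ≈ 0.4318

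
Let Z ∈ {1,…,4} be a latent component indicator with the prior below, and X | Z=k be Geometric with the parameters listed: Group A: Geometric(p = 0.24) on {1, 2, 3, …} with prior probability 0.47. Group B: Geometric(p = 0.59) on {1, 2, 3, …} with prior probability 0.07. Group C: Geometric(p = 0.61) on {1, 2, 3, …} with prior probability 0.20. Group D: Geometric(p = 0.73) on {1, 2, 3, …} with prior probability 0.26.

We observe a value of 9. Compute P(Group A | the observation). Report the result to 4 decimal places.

0.9918

Posterior ∝ prior × likelihood, so P(k | x) ∝ P(Z=k) f_k(x); normalise over all components.
Geometric probabilities:
  f_A = 0.0267128
  f_B = 0.000471111
  f_C = 0.000326473
  f_D = 2.06174e-05
Weight by the priors:
  P(Z=A)·f_A = 0.47 × 0.0267128 = 0.012555
  P(Z=B)·f_B = 0.07 × 0.000471111 = 3.29777e-05
  P(Z=C)·f_C = 0.20 × 0.000326473 = 6.52945e-05
  P(Z=D)·f_D = 0.26 × 2.06174e-05 = 5.36051e-06
Sum: 0.012555 + 3.29777e-05 + 6.52945e-05 + 5.36051e-06 = 0.0126587
P(Group A | data) ≈ 0.9918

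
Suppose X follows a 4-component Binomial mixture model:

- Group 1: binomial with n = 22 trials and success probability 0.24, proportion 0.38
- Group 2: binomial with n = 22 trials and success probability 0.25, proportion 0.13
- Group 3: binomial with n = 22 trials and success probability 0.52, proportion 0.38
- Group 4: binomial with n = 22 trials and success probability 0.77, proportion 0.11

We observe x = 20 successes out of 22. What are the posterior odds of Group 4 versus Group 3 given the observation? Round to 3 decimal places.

170.738

The posterior odds equal the prior odds times the likelihood ratio: (P(Z=i)/P(Z=j))·(f_i(x)/f_j(x)).
Component likelihoods at x = 20 successes out of 22:
  L_1 = C(22,20)·0.24^20·0.76^2 = 231·4.01999e-13·0.5776 = 5.36369e-11
  L_2 = C(22,20)·0.25^20·0.75^2 = 231·9.09495e-13·0.5625 = 1.18177e-10
  L_3 = C(22,20)·0.52^20·0.48^2 = 231·2.08962e-06·0.2304 = 0.000111214
  L_4 = C(22,20)·0.77^20·0.23^2 = 231·0.00536802·0.0529 = 0.0655967
Posterior odds = (P(Z=4)·L_4) / (P(Z=3)·L_3) = (0.11·0.0655967) / (0.38·0.000111214) = 0.00721564 / 4.22615e-05 ≈ 170.738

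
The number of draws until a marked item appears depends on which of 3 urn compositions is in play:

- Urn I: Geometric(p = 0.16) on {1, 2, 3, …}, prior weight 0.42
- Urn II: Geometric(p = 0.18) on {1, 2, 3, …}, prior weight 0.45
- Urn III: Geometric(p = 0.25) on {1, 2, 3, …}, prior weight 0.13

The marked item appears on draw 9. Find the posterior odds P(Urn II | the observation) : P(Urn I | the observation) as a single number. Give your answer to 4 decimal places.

Posterior odds = (w_i f_i(x)) / (w_j f_j(x)); the normalising sum cancels.
Evaluate each component's likelihood at the observed value:
  p_I = 0.16·(1−0.16)^8 = 0.16·0.247876 = 0.0396601
  p_II = 0.18·(1−0.18)^8 = 0.18·0.204414 = 0.0367945
  p_III = 0.25·(1−0.25)^8 = 0.25·0.100113 = 0.0250282
Posterior odds = (w_II·p_II) / (w_I·p_I) = (0.45·0.0367945) / (0.42·0.0396601) = 0.0165575 / 0.0166573 ≈ 0.9940

0.9940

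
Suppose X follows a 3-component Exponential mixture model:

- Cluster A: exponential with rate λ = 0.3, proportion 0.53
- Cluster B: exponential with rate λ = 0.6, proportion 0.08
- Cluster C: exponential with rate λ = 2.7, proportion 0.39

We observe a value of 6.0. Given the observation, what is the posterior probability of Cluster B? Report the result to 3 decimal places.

0.048

The responsibility of component k is w_k f_k(x) divided by Σ_j w_j f_j(x).
Exponential densities:
  L_A = 0.3·e^(−0.3·6.0) = 0.3·e^(−1.8000) = 0.0495897
  L_B = 0.6·e^(−0.6·6.0) = 0.6·e^(−3.6000) = 0.0163942
  L_C = 2.7·e^(−2.7·6.0) = 2.7·e^(−16.2000) = 2.48767e-07
Unnormalised posteriors:
  w_A·L_A = 0.53 × 0.0495897 = 0.0262825
  w_B·L_B = 0.08 × 0.0163942 = 0.00131154
  w_C·L_C = 0.39 × 2.48767e-07 = 9.70192e-08
Sum: 0.0262825 + 0.00131154 + 9.70192e-08 = 0.0275942
P(Cluster B | data) ≈ 0.048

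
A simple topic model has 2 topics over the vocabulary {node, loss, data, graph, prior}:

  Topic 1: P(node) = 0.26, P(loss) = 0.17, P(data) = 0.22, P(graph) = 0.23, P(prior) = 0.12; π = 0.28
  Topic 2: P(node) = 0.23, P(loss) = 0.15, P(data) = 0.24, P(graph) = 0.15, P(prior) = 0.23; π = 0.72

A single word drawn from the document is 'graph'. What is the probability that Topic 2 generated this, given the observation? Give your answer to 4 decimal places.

Apply Bayes' rule: the posterior for each component is proportional to its prior times its likelihood at x.
Evaluate each component's likelihood at the observed value:
  f_1 = 0.23
  f_2 = 0.15
Unnormalised posteriors:
  P(Z=1)·f_1 = 0.28 × 0.23 = 0.0644
  P(Z=2)·f_2 = 0.72 × 0.15 = 0.108
Normaliser: 0.0644 + 0.108 = 0.1724
P(Topic 2 | data) ≈ 0.6265

0.6265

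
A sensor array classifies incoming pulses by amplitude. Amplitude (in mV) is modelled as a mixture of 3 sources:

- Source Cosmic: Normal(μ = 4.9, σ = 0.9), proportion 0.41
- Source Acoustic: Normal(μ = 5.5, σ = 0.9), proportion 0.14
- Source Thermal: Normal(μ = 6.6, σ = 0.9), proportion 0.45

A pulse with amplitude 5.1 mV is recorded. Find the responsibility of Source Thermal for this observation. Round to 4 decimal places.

0.1756

Posterior ∝ prior × likelihood, so P(k | x) ∝ π_k f_k(x); normalise over all components.
Evaluate each component's likelihood at the observed value:
  p_Cosmic = (1/(0.9·√(2π)))·exp(−(5.1−4.9)²/(2·0.9²)) = 0.443269·exp(-0.02469) = 0.432458
  p_Acoustic = (1/(0.9·√(2π)))·exp(−(5.1−5.5)²/(2·0.9²)) = 0.443269·exp(-0.09877) = 0.401582
  p_Thermal = (1/(0.9·√(2π)))·exp(−(5.1−6.6)²/(2·0.9²)) = 0.443269·exp(-1.38889) = 0.11053
Prior × likelihood for each component:
  π_Cosmic·p_Cosmic = 0.41 × 0.432458 = 0.177308
  π_Acoustic·p_Acoustic = 0.14 × 0.401582 = 0.0562215
  π_Thermal·p_Thermal = 0.45 × 0.11053 = 0.0497386
Sum: 0.177308 + 0.0562215 + 0.0497386 = 0.283268
P(Source Thermal | 5.1 mV) = 0.0497386 / 0.283268 ≈ 0.1756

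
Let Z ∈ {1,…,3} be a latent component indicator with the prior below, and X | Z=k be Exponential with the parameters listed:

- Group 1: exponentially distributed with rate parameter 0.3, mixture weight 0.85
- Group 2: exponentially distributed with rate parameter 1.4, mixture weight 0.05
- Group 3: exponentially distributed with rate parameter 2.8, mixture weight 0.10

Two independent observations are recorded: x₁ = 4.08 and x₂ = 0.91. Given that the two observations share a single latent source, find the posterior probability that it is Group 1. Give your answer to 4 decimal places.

0.9947

Posterior ∝ prior × likelihood, so P(k | x) ∝ π_k f_k(x); normalise over all components.
Since both observations come from the same component, the likelihood for component k is f_k(x₁)·f_k(x₂).
  f_1 = [0.3·e^(−0.3·4.08) = 0.3·e^(−1.2240) = 0.0882155] × [0.228328] = 0.0201421
  f_2 = [1.4·e^(−1.4·4.08) = 1.4·e^(−5.7120) = 0.00462848] × [0.391595] = 0.00181249
  f_3 = [2.8·e^(−2.8·4.08) = 2.8·e^(−11.4240) = 3.0604e-05] × [0.219066] = 6.7043e-06
Multiply by the mixture weights:
  π_1·f_1 = 0.85 × 0.0201421 = 0.0171207
  π_2·f_2 = 0.05 × 0.00181249 = 9.06243e-05
  π_3·f_3 = 0.10 × 6.7043e-06 = 6.7043e-07
Sum: 0.0171207 + 9.06243e-05 + 6.7043e-07 = 0.017212
So the posterior for Group 1 is 0.0171207 / 0.017212 ≈ 0.9947.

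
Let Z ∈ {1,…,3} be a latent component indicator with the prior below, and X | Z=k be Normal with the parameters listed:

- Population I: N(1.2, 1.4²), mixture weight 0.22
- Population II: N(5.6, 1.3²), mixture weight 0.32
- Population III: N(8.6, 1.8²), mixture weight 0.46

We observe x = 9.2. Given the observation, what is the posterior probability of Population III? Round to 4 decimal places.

P(component k | x) = π_k·f_k(x) / marginal(x), where marginal(x) = Σ_j π_j·f_j(x).
Component likelihoods at x = 9.2:
  f_I = (1/(1.4·√(2π)))·exp(−(9.2−1.2)²/(2·1.4²)) = 0.284959·exp(-16.32653) = 2.31345e-08
  f_II = (1/(1.3·√(2π)))·exp(−(9.2−5.6)²/(2·1.3²)) = 0.306879·exp(-3.83432) = 0.0066335
  f_III = (1/(1.8·√(2π)))·exp(−(9.2−8.6)²/(2·1.8²)) = 0.221635·exp(-0.05556) = 0.209657
Prior × likelihood for each component:
  π_I·f_I = 0.22 × 2.31345e-08 = 5.08959e-09
  π_II·f_II = 0.32 × 0.0066335 = 0.00212272
  π_III·f_III = 0.46 × 0.209657 = 0.0964424
Marginal: 5.08959e-09 + 0.00212272 + 0.0964424 = 0.0985651
So the posterior for Population III is 0.0964424 / 0.0985651 ≈ 0.9785.

0.9785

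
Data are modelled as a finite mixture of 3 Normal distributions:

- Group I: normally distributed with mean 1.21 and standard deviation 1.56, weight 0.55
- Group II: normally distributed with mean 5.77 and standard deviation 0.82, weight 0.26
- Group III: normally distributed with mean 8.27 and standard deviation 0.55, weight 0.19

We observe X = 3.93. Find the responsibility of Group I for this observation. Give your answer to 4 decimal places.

The responsibility of component k is w_k f_k(x) divided by Σ_j w_j f_j(x).
Component likelihoods at x = 3.93:
  L_I = (1/(1.56·√(2π)))·exp(−(3.93−1.21)²/(2·1.56²)) = 0.255732·exp(-1.52005) = 0.0559287
  L_II = (1/(0.82·√(2π)))·exp(−(3.93−5.77)²/(2·0.82²)) = 0.486515·exp(-2.51755) = 0.0392409
  L_III = (1/(0.55·√(2π)))·exp(−(3.93−8.27)²/(2·0.55²)) = 0.725350·exp(-31.13322) = 2.18555e-14
Prior × likelihood for each component:
  w_I·L_I = 0.55 × 0.0559287 = 0.0307608
  w_II·L_II = 0.26 × 0.0392409 = 0.0102026
  w_III·L_III = 0.19 × 2.18555e-14 = 4.15254e-15
Sum: 0.0307608 + 0.0102026 + 4.15254e-15 = 0.0409634
P(Group I | the observation) = 0.0307608 / 0.0409634 ≈ 0.7509

0.7509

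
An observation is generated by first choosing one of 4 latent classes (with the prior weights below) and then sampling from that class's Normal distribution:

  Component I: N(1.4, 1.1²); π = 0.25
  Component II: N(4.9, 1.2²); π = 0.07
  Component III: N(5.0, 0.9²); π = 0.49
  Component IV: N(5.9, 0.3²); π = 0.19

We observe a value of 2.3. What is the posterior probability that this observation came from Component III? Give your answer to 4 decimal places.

0.0347

The responsibility of component k is π_k f_k(x) divided by Σ_j π_j f_j(x).
Normal densities:
  L_I = (1/(1.1·√(2π)))·exp(−(2.3−1.4)²/(2·1.1²)) = 0.362675·exp(-0.33471) = 0.25951
  L_II = (1/(1.2·√(2π)))·exp(−(2.3−4.9)²/(2·1.2²)) = 0.332452·exp(-2.34722) = 0.0317939
  L_III = (1/(0.9·√(2π)))·exp(−(2.3−5.0)²/(2·0.9²)) = 0.443269·exp(-4.50000) = 0.00492428
  L_IV = (1/(0.3·√(2π)))·exp(−(2.3−5.9)²/(2·0.3²)) = 1.329808·exp(-72.00000) = 7.15461e-32
Prior × likelihood for each component:
  π_I·L_I = 0.25 × 0.25951 = 0.0648775
  π_II·L_II = 0.07 × 0.0317939 = 0.00222557
  π_III·L_III = 0.49 × 0.00492428 = 0.0024129
  π_IV·L_IV = 0.19 × 7.15461e-32 = 1.35938e-32
Marginal: 0.0648775 + 0.00222557 + 0.0024129 + 1.35938e-32 = 0.069516
P(Component III | x) = 0.0024129 / 0.069516 ≈ 0.0347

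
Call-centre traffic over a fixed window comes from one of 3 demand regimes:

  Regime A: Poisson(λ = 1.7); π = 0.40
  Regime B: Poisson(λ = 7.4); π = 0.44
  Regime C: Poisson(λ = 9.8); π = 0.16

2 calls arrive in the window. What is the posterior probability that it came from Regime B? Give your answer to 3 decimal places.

By Bayes' theorem, P(k | x) = π_k f_k(x) / Σ_j π_j f_j(x).
Component likelihoods at x = 2 calls:
  L_A = e^(−1.7)·1.7^2/2! = 0.263978
  L_B = e^(−7.4)·7.4^2/2! = 0.0167361
  L_C = e^(−9.8)·9.8^2/2! = 0.00266279
Multiply by the mixture weights:
  π_A·L_A = 0.40 × 0.263978 = 0.105591
  π_B·L_B = 0.44 × 0.0167361 = 0.00736388
  π_C·L_C = 0.16 × 0.00266279 = 0.000426046
Normaliser: 0.105591 + 0.00736388 + 0.000426046 = 0.113381
Responsibility of Regime B: 0.00736388 / 0.113381 ≈ 0.065

0.065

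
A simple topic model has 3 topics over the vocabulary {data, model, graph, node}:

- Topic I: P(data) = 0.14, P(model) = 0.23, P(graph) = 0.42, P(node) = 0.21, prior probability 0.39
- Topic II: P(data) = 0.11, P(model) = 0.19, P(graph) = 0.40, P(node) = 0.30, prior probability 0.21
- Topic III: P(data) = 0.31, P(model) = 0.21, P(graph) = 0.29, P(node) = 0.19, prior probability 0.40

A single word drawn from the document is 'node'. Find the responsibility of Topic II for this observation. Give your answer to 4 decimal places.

By Bayes' theorem, P(k | x) = π_k f_k(x) / Σ_j π_j f_j(x).
Categorical probabilities:
  L_I = P(node | comp) = 0.21
  L_II = P(node | comp) = 0.30
  L_III = P(node | comp) = 0.19
Unnormalised posteriors:
  π_I·L_I = 0.39 × 0.21 = 0.0819
  π_II·L_II = 0.21 × 0.3 = 0.063
  π_III·L_III = 0.40 × 0.19 = 0.076
Sum: 0.0819 + 0.063 + 0.076 = 0.2209
So the posterior for Topic II is 0.063 / 0.2209 ≈ 0.2852.

0.2852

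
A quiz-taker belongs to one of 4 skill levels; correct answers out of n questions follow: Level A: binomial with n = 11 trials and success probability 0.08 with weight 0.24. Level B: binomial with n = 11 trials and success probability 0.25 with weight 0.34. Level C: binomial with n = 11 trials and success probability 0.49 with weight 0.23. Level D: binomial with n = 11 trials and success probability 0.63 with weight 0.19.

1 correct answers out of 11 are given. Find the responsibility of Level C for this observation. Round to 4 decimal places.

By Bayes' theorem, P(k | x) = π_k f_k(x) / Σ_j π_j f_j(x).
Component likelihoods at x = 1 correct answers out of 11:
  L_A = 0.382262
  L_B = 0.154862
  L_C = 0.00641639
  L_D = 0.000333235
Prior × likelihood for each component:
  π_A·L_A = 0.24 × 0.382262 = 0.0917428
  π_B·L_B = 0.34 × 0.154862 = 0.0526531
  π_C·L_C = 0.23 × 0.00641639 = 0.00147577
  π_D·L_D = 0.19 × 0.000333235 = 6.33146e-05
Marginal: 0.0917428 + 0.0526531 + 0.00147577 + 6.33146e-05 = 0.145935
P(Level C | the observation) = 0.00147577 / 0.145935 ≈ 0.0101

0.0101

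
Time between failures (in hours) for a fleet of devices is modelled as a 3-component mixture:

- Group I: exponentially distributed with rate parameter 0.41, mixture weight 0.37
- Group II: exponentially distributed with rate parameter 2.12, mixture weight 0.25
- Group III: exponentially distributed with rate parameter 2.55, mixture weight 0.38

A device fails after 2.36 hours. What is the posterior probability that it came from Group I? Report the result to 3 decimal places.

0.907

Apply Bayes' rule: the posterior for each component is proportional to its prior times its likelihood at x.
Exponential densities:
  L_I = 0.41·e^(−0.41·2.36) = 0.41·e^(−0.9676) = 0.155798
  L_II = 2.12·e^(−2.12·2.36) = 2.12·e^(−5.0032) = 0.0142388
  L_III = 2.55·e^(−2.55·2.36) = 2.55·e^(−6.0180) = 0.00620806
Weight by the priors:
  π_I·L_I = 0.37 × 0.155798 = 0.0576451
  π_II·L_II = 0.25 × 0.0142388 = 0.0035597
  π_III·L_III = 0.38 × 0.00620806 = 0.00235906
Normaliser: 0.0576451 + 0.0035597 + 0.00235906 = 0.0635638
So the posterior for Group I is 0.0576451 / 0.0635638 ≈ 0.907.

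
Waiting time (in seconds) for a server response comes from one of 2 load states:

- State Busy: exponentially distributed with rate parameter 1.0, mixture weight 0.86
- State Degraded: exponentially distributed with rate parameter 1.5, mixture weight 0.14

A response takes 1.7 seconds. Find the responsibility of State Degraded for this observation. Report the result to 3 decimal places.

0.095

P(component k | x) = π_k·f_k(x) / marginal(x), where marginal(x) = Σ_j π_j·f_j(x).
Component likelihoods at x = 1.7 seconds:
  p_Busy = 0.182684
  p_Degraded = 0.117122
Weight by the priors:
  π_Busy·p_Busy = 0.86 × 0.182684 = 0.157108
  π_Degraded·p_Degraded = 0.14 × 0.117122 = 0.0163971
Marginal: 0.157108 + 0.0163971 = 0.173505
P(State Degraded | x) = 0.0163971 / 0.173505 ≈ 0.095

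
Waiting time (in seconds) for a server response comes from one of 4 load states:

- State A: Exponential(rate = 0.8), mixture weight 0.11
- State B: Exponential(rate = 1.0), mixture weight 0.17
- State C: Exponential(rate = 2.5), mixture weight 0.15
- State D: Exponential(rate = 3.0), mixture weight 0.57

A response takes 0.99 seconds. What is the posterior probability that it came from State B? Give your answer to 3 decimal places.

0.284

Posterior ∝ prior × likelihood, so P(k | x) ∝ P(Z=k) f_k(x); normalise over all components.
Evaluate each component's likelihood at the observed value:
  L_A = 0.8·e^(−0.8·0.99) = 0.8·e^(−0.7920) = 0.36235
  L_B = 1.0·e^(−1.0·0.99) = 1.0·e^(−0.9900) = 0.371577
  L_C = 2.5·e^(−2.5·0.99) = 2.5·e^(−2.4750) = 0.210407
  L_D = 3.0·e^(−3.0·0.99) = 3.0·e^(−2.9700) = 0.15391
Unnormalised posteriors:
  P(Z=A)·L_A = 0.11 × 0.36235 = 0.0398585
  P(Z=B)·L_B = 0.17 × 0.371577 = 0.063168
  P(Z=C)·L_C = 0.15 × 0.210407 = 0.0315611
  P(Z=D)·L_D = 0.57 × 0.15391 = 0.0877287
Sum: 0.0398585 + 0.063168 + 0.0315611 + 0.0877287 = 0.222316
P(State B | x) ≈ 0.284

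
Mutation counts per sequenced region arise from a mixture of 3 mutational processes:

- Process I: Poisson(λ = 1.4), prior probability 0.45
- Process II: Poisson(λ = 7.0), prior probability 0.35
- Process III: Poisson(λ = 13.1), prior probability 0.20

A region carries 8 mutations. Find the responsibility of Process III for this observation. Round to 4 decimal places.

0.1615

The responsibility of component k is P(Z=k) f_k(x) divided by Σ_j P(Z=j) f_j(x).
Poisson probabilities:
  f_I = 9.02592e-05
  f_II = 0.130377
  f_III = 0.0439939
Multiply by the mixture weights:
  P(Z=I)·f_I = 0.45 × 9.02592e-05 = 4.06166e-05
  P(Z=II)·f_II = 0.35 × 0.130377 = 0.0456321
  P(Z=III)·f_III = 0.20 × 0.0439939 = 0.00879877
Evidence: 4.06166e-05 + 0.0456321 + 0.00879877 = 0.0544715
P(Process III | x) = 0.00879877 / 0.0544715 ≈ 0.1615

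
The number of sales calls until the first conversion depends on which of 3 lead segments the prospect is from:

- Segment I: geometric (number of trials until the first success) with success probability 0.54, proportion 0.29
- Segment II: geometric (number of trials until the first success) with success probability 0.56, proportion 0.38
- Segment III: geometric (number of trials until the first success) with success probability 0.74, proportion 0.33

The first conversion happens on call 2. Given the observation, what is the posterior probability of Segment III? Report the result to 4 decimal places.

P(component k | x) = w_k·f_k(x) / marginal(x), where marginal(x) = Σ_j w_j·f_j(x).
Evaluate each component's likelihood at the observed value:
  f_I = 0.2484
  f_II = 0.2464
  f_III = 0.1924
Multiply by the mixture weights:
  w_I·f_I = 0.29 × 0.2484 = 0.072036
  w_II·f_II = 0.38 × 0.2464 = 0.093632
  w_III·f_III = 0.33 × 0.1924 = 0.063492
Normaliser: 0.072036 + 0.093632 + 0.063492 = 0.22916
Responsibility of Segment III: 0.063492 / 0.22916 ≈ 0.2771

0.2771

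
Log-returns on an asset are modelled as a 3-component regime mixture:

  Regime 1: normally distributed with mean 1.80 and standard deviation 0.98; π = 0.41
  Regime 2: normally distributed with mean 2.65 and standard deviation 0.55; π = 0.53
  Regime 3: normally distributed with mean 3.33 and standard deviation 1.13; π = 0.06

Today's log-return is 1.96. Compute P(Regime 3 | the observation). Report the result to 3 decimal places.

0.029

Posterior ∝ prior × likelihood, so P(k | x) ∝ π_k f_k(x); normalise over all components.
Evaluate each component's likelihood at the observed value:
  L_1 = (1/(0.98·√(2π)))·exp(−(1.96−1.80)²/(2·0.98²)) = 0.407084·exp(-0.01333) = 0.401694
  L_2 = (1/(0.55·√(2π)))·exp(−(1.96−2.65)²/(2·0.55²)) = 0.725350·exp(-0.78694) = 0.330204
  L_3 = (1/(1.13·√(2π)))·exp(−(1.96−3.33)²/(2·1.13²)) = 0.353046·exp(-0.73494) = 0.169297
Unnormalised posteriors:
  π_1·L_1 = 0.41 × 0.401694 = 0.164695
  π_2·L_2 = 0.53 × 0.330204 = 0.175008
  π_3·L_3 = 0.06 × 0.169297 = 0.0101578
Evidence: 0.164695 + 0.175008 + 0.0101578 = 0.349861
Responsibility of Regime 3: 0.0101578 / 0.349861 ≈ 0.029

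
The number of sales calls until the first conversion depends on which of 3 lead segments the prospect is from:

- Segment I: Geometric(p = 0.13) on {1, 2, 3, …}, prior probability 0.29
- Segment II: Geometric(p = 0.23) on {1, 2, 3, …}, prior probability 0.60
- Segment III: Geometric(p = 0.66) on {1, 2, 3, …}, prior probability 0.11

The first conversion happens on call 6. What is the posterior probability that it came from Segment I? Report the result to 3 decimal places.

0.333

By Bayes' theorem, P(k | x) = π_k f_k(x) / Σ_j π_j f_j(x).
Component likelihoods at x = 6:
  f_I = 0.0647947
  f_II = 0.062256
  f_III = 0.00299874
Multiply by the mixture weights:
  π_I·f_I = 0.29 × 0.0647947 = 0.0187905
  π_II·f_II = 0.60 × 0.062256 = 0.0373536
  π_III·f_III = 0.11 × 0.00299874 = 0.000329861
Marginal: 0.0187905 + 0.0373536 + 0.000329861 = 0.056474
P(Segment I | x) ≈ 0.333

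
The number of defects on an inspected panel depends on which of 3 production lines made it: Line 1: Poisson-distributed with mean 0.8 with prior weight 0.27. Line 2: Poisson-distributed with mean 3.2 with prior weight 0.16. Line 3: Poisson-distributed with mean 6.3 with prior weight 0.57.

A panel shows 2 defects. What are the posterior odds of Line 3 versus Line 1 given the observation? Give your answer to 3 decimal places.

Only the two components matter; the odds are (π_i f_i(x)) / (π_j f_j(x)).
Component likelihoods at x = 2 defects:
  p_1 = e^(−0.8)·0.8^2/2! = 0.143785
  p_2 = e^(−3.2)·3.2^2/2! = 0.208702
  p_3 = e^(−6.3)·6.3^2/2! = 0.0364415
0.0207716 / 0.038822 ≈ 0.535

0.535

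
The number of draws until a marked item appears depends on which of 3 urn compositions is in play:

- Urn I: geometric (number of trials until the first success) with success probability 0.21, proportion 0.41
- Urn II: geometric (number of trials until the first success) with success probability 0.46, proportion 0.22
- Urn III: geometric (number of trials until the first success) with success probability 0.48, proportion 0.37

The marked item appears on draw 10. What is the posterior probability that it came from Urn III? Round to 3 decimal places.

0.044

Apply Bayes' rule: the posterior for each component is proportional to its prior times its likelihood at x.
Geometric probabilities:
  p_I = 0.0251688
  p_II = 0.00179598
  p_III = 0.00133435
Unnormalised posteriors:
  π_I·p_I = 0.41 × 0.0251688 = 0.0103192
  π_II·p_II = 0.22 × 0.00179598 = 0.000395116
  π_III·p_III = 0.37 × 0.00133435 = 0.000493711
Marginal: 0.0103192 + 0.000395116 + 0.000493711 = 0.011208
Responsibility of Urn III: 0.000493711 / 0.011208 ≈ 0.044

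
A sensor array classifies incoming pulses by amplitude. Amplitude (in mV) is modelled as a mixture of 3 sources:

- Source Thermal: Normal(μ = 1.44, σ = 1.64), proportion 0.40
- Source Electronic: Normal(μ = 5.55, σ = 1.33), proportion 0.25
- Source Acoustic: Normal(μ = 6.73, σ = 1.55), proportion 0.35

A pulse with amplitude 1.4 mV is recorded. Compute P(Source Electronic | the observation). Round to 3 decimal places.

By Bayes' theorem, P(k | x) = P(Z=k) f_k(x) / Σ_j P(Z=j) f_j(x).
Component likelihoods at x = 1.4 mV:
  L_Thermal = (1/(1.64·√(2π)))·exp(−(1.4−1.44)²/(2·1.64²)) = 0.243257·exp(-0.00030) = 0.243185
  L_Electronic = (1/(1.33·√(2π)))·exp(−(1.4−5.55)²/(2·1.33²)) = 0.299957·exp(-4.86814) = 0.00230597
  L_Acoustic = (1/(1.55·√(2π)))·exp(−(1.4−6.73)²/(2·1.55²)) = 0.257382·exp(-5.91236) = 0.000696421
Prior × likelihood for each component:
  P(Z=Thermal)·L_Thermal = 0.40 × 0.243185 = 0.0972741
  P(Z=Electronic)·L_Electronic = 0.25 × 0.00230597 = 0.000576491
  P(Z=Acoustic)·L_Acoustic = 0.35 × 0.000696421 = 0.000243747
Denominator: 0.0972741 + 0.000576491 + 0.000243747 = 0.0980943
So the posterior for Source Electronic is 0.000576491 / 0.0980943 ≈ 0.006.

0.006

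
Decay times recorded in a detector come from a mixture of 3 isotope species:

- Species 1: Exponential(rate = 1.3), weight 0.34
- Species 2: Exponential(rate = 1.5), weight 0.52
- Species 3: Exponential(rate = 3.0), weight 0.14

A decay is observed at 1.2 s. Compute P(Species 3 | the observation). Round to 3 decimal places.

By Bayes' theorem, P(k | x) = P(Z=k) f_k(x) / Σ_j P(Z=j) f_j(x).
Exponential densities:
  L_1 = 0.273177
  L_2 = 0.247948
  L_3 = 0.0819712
Multiply by the mixture weights:
  P(Z=1)·L_1 = 0.34 × 0.273177 = 0.0928801
  P(Z=2)·L_2 = 0.52 × 0.247948 = 0.128933
  P(Z=3)·L_3 = 0.14 × 0.0819712 = 0.011476
Marginal: 0.0928801 + 0.128933 + 0.011476 = 0.233289
P(Species 3 | the observation) ≈ 0.049

0.049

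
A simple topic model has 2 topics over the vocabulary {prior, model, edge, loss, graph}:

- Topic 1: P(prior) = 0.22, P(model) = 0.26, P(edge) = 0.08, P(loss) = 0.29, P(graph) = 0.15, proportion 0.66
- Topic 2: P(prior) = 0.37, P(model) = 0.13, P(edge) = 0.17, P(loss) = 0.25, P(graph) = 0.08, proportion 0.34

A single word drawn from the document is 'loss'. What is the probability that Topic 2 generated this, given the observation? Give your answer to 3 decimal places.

0.308

The responsibility of component k is π_k f_k(x) divided by Σ_j π_j f_j(x).
Evaluate each component's likelihood at the observed value:
  f_1 = 0.29
  f_2 = 0.25
Weight by the priors:
  π_1·f_1 = 0.66 × 0.29 = 0.1914
  π_2·f_2 = 0.34 × 0.25 = 0.085
Sum: 0.1914 + 0.085 = 0.2764
Responsibility of Topic 2: 0.085 / 0.2764 ≈ 0.308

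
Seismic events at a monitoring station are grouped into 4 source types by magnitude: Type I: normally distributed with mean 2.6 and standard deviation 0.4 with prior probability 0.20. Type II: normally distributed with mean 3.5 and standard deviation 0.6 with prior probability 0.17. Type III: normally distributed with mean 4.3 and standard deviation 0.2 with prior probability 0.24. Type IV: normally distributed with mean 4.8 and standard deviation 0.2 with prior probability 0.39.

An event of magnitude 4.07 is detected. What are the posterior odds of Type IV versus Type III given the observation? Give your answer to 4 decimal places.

0.0040

Posterior odds = (π_i f_i(x)) / (π_j f_j(x)); the normalising sum cancels.
Component likelihoods at x = 4.07:
  p_I = (1/(0.4·√(2π)))·exp(−(4.07−2.6)²/(2·0.4²)) = 0.997356·exp(-6.75281) = 0.0011645
  p_II = (1/(0.6·√(2π)))·exp(−(4.07−3.5)²/(2·0.6²)) = 0.664904·exp(-0.45125) = 0.423432
  p_III = (1/(0.2·√(2π)))·exp(−(4.07−4.3)²/(2·0.2²)) = 1.994711·exp(-0.66125) = 1.02968
  p_IV = (1/(0.2·√(2π)))·exp(−(4.07−4.8)²/(2·0.2²)) = 1.994711·exp(-6.66125) = 0.00255232
Posterior odds = (π_IV·p_IV) / (π_III·p_III) = (0.39·0.00255232) / (0.24·1.02968) = 0.000995407 / 0.247124 ≈ 0.0040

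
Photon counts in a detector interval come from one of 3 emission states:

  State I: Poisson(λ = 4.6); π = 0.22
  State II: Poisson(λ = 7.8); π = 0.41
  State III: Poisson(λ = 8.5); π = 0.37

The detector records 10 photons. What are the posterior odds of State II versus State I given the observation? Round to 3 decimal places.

The posterior odds equal the prior odds times the likelihood ratio: (π_i/π_j)·(f_i(x)/f_j(x)).
Evaluate each component's likelihood at the observed value:
  f_I = 0.0117506
  f_II = 0.0941209
  f_III = 0.110388
Posterior odds = (π_II·f_II) / (π_I·f_I) = (0.41·0.0941209) / (0.22·0.0117506) = 0.0385896 / 0.00258514 ≈ 14.927

14.927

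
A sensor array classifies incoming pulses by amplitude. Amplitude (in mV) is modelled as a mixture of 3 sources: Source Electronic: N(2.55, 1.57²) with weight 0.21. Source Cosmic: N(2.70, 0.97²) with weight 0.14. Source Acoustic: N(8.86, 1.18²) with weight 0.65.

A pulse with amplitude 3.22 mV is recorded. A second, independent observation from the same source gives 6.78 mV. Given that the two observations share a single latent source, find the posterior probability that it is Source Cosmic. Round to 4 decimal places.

0.0089

P(component k | x) = π_k·f_k(x) / marginal(x), where marginal(x) = Σ_j π_j·f_j(x).
Since both observations come from the same component, the likelihood for component k is f_k(x₁)·f_k(x₂).
  f_Electronic = [0.231987] × [0.00674096] = 0.00156382
  f_Cosmic = [0.356233] × [5.92066e-05] = 2.10913e-05
  f_Acoustic = [3.70054e-06] × [0.071502] = 2.64596e-07
Prior × likelihood for each component:
  π_Electronic·f_Electronic = 0.21 × 0.00156382 = 0.000328402
  π_Cosmic·f_Cosmic = 0.14 × 2.10913e-05 = 2.95278e-06
  π_Acoustic·f_Acoustic = 0.65 × 2.64596e-07 = 1.71987e-07
Normaliser: 0.000328402 + 2.95278e-06 + 1.71987e-07 = 0.000331526
So the posterior for Source Cosmic is 2.95278e-06 / 0.000331526 ≈ 0.0089.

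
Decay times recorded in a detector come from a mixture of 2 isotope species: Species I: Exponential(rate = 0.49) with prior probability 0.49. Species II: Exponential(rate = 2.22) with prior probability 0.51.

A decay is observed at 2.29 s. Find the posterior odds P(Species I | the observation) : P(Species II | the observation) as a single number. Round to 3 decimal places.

Only the two components matter; the odds are (w_i f_i(x)) / (w_j f_j(x)).
Component likelihoods at x = 2.29 s:
  f_I = 0.159542
  f_II = 0.0137558
Odds = (0.49/0.51) × (0.159542/0.0137558) = 0.960784 × 11.5981 ≈ 11.143

11.143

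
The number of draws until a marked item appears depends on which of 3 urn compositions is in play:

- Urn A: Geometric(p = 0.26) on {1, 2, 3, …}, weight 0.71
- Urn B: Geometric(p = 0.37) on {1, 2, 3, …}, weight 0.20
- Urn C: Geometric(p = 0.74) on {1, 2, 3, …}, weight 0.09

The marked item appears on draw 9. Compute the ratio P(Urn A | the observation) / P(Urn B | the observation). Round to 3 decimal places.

9.039

Only the two components matter; the odds are (π_i f_i(x)) / (π_j f_j(x)).
Geometric probabilities:
  f_A = 0.26·(1−0.26)^8 = 0.26·0.0899195 = 0.0233791
  f_B = 0.37·(1−0.37)^8 = 0.37·0.0248156 = 0.00918176
  f_C = 0.74·(1−0.74)^8 = 0.74·2.08827e-05 = 1.54532e-05
0.0165991 / 0.00183635 ≈ 9.039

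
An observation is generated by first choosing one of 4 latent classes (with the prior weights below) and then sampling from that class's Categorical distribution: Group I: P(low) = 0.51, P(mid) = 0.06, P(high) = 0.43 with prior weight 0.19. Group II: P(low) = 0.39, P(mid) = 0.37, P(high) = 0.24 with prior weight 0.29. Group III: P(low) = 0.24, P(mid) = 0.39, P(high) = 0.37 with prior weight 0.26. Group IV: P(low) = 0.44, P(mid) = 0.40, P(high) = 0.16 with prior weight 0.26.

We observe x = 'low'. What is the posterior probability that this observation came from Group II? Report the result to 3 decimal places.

Posterior ∝ prior × likelihood, so P(k | x) ∝ π_k f_k(x); normalise over all components.
Component likelihoods at x = 'low':
  f_I = P(low | comp) = 0.51
  f_II = P(low | comp) = 0.39
  f_III = P(low | comp) = 0.24
  f_IV = P(low | comp) = 0.44
Unnormalised posteriors:
  π_I·f_I = 0.19 × 0.51 = 0.0969
  π_II·f_II = 0.29 × 0.39 = 0.1131
  π_III·f_III = 0.26 × 0.24 = 0.0624
  π_IV·f_IV = 0.26 × 0.44 = 0.1144
Marginal: 0.0969 + 0.1131 + 0.0624 + 0.1144 = 0.3868
P(Group II | 'low') = 0.1131 / 0.3868 ≈ 0.292

0.292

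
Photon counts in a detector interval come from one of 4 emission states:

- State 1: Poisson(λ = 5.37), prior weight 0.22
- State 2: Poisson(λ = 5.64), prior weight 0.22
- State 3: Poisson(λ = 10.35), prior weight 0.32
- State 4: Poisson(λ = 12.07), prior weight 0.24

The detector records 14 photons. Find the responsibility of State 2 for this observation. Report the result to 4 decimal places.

Posterior ∝ prior × likelihood, so P(k | x) ∝ π_k f_k(x); normalise over all components.
Evaluate each component's likelihood at the observed value:
  f_1 = e^(−5.37)·5.37^14/14! = 0.000885259
  f_2 = e^(−5.64)·5.64^14/14! = 0.00134301
  f_3 = e^(−10.35)·10.35^14/14! = 0.059403
  f_4 = e^(−12.07)·12.07^14/14! = 0.0915291
Multiply by the mixture weights:
  π_1·f_1 = 0.22 × 0.000885259 = 0.000194757
  π_2·f_2 = 0.22 × 0.00134301 = 0.000295462
  π_3·f_3 = 0.32 × 0.059403 = 0.019009
  π_4·f_4 = 0.24 × 0.0915291 = 0.021967
Evidence: 0.000194757 + 0.000295462 + 0.019009 + 0.021967 = 0.0414662
Responsibility of State 2: 0.000295462 / 0.0414662 ≈ 0.0071

0.0071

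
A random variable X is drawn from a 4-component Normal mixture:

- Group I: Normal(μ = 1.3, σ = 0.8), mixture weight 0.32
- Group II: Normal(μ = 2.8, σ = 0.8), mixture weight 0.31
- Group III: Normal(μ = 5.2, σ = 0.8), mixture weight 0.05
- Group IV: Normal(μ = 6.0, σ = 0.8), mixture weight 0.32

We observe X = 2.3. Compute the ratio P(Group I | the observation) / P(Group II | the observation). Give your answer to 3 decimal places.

Posterior odds = (w_i f_i(x)) / (w_j f_j(x)); the normalising sum cancels.
Component likelihoods at x = 2.3:
  f_I = 0.228311
  f_II = 0.410201
  f_III = 0.000698827
  f_IV = 1.12955e-05
0.0730596 / 0.127162 ≈ 0.575

0.575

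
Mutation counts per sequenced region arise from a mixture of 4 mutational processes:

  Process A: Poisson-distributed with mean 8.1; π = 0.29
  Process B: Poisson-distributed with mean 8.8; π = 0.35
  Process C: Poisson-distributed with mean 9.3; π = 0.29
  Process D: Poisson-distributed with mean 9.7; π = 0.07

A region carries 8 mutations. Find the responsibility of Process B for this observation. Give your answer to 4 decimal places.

Apply Bayes' rule: the posterior for each component is proportional to its prior times its likelihood at x.
Poisson probabilities:
  p_A = 0.1395
  p_B = 0.134446
  p_C = 0.126883
  p_D = 0.119123
Unnormalised posteriors:
  w_A·p_A = 0.29 × 0.1395 = 0.040455
  w_B·p_B = 0.35 × 0.134446 = 0.0470563
  w_C·p_C = 0.29 × 0.126883 = 0.0367962
  w_D·p_D = 0.07 × 0.119123 = 0.00833863
Sum: 0.040455 + 0.0470563 + 0.0367962 + 0.00833863 = 0.132646
P(Process B | the observation) = 0.0470563 / 0.132646 ≈ 0.3548

0.3548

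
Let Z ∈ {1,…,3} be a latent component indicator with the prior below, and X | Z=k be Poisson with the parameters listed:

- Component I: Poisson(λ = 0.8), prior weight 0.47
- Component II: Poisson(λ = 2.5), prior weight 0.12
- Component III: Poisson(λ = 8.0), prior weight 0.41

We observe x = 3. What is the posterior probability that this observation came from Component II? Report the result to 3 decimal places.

The responsibility of component k is π_k f_k(x) divided by Σ_j π_j f_j(x).
Poisson probabilities:
  f_I = e^(−0.8)·0.8^3/3! = 0.0383427
  f_II = e^(−2.5)·2.5^3/3! = 0.213763
  f_III = e^(−8.0)·8.0^3/3! = 0.0286261
Prior × likelihood for each component:
  π_I·f_I = 0.47 × 0.0383427 = 0.0180211
  π_II·f_II = 0.12 × 0.213763 = 0.0256516
  π_III·f_III = 0.41 × 0.0286261 = 0.0117367
Sum: 0.0180211 + 0.0256516 + 0.0117367 = 0.0554094
P(Component II | 3) = 0.0256516 / 0.0554094 ≈ 0.463

0.463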